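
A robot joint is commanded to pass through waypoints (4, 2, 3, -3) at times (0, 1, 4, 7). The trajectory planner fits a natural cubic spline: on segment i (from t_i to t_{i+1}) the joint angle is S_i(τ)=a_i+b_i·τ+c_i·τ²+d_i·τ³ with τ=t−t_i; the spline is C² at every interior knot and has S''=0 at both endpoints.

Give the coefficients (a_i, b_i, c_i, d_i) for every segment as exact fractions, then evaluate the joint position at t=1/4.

  seg 0: a=4 b=-209/87 c=0 d=35/87
  seg 1: a=2 b=-104/87 c=35/29 d=-182/783
  seg 2: a=3 b=-20/87 c=-77/87 d=77/783
S(1/4) = 6321/1856

Δ: Δ0=-2, Δ1=1/3, Δ2=-2
row 1: diag=8, rhs=14; c'=3/8, d'=7/4
row 2: denom=12−3·3/8=87/8; d'=(-14−3·7/4)/(87/8)=-154/87
back: M2=-154/87
back: M1=7/4−3/8·-154/87=70/29
M: M0=0, M1=70/29, M2=-154/87, M3=0
seg 0: a=4, c=M0/2=0, d=(M1−M0)/(6·1)=35/87, b=Δ0−h0·(2M0+M1)/6=-209/87
seg 1: a=2, c=M1/2=35/29, d=(M2−M1)/(6·3)=-182/783, b=Δ1−h1·(2M1+M2)/6=-104/87
seg 2: a=3, c=M2/2=-77/87, d=(M3−M2)/(6·3)=77/783, b=Δ2−h2·(2M2+M3)/6=-20/87
t_q=1/4 → seg 0, τ=1/4; S=4+-209/87·τ+0·τ²+35/87·τ³=6321/1856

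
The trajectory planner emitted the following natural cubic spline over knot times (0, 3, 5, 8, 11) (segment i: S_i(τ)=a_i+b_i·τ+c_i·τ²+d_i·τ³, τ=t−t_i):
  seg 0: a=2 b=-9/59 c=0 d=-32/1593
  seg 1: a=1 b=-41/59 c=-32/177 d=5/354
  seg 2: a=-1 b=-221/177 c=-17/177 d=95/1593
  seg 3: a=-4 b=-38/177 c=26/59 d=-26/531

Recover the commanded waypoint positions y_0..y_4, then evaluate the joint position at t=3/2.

y_0 = S_0(0) = a_0 = 2
y_1 = S_1(0) = a_1 = 1
y_2 = S_2(0) = a_2 = -1
y_3 = S_3(0) = a_3 = -4
y_4 = S_3(3) = -2
t_q=3/2 is in segment 0 (τ=3/2); S_0(τ)=201/118

y_0=2 y_1=1 y_2=-1 y_3=-4 y_4=-2
S(3/2) = 201/118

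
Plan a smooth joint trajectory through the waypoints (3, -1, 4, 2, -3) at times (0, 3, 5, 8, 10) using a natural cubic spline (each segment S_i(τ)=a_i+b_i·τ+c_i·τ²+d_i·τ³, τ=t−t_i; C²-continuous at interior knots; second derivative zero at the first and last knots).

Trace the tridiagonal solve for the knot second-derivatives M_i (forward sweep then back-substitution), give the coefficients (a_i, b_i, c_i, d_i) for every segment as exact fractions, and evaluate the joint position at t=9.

  seg 0: a=3 b=-163/60 c=0 d=83/540
  seg 1: a=-1 b=43/30 c=83/60 d=-17/40
  seg 2: a=4 b=28/15 c=-7/6 d=29/270
  seg 3: a=2 b=-67/30 c=-1/5 d=1/30
S(9) = -2/5

Δ: Δ0=-4/3, Δ1=5/2, Δ2=-2/3, Δ3=-5/2
row 1: diag=10, rhs=23; c'=1/5, d'=23/10
row 2: denom=10−2·1/5=48/5; d'=(-19−2·23/10)/(48/5)=-59/24
row 3: denom=10−3·5/16=145/16; d'=(-11−3·-59/24)/(145/16)=-2/5
back: M3=-2/5
back: M2=-59/24−5/16·-2/5=-7/3
back: M1=23/10−1/5·-7/3=83/30
M: M0=0, M1=83/30, M2=-7/3, M3=-2/5, M4=0
seg 0: a=3, c=M0/2=0, d=(M1−M0)/(6·3)=83/540, b=Δ0−h0·(2M0+M1)/6=-163/60
seg 1: a=-1, c=M1/2=83/60, d=(M2−M1)/(6·2)=-17/40, b=Δ1−h1·(2M1+M2)/6=43/30
seg 2: a=4, c=M2/2=-7/6, d=(M3−M2)/(6·3)=29/270, b=Δ2−h2·(2M2+M3)/6=28/15
seg 3: a=2, c=M3/2=-1/5, d=(M4−M3)/(6·2)=1/30, b=Δ3−h3·(2M3+M4)/6=-67/30
t_q=9 → seg 3, τ=1; S=2+-67/30·τ+-1/5·τ²+1/30·τ³=-2/5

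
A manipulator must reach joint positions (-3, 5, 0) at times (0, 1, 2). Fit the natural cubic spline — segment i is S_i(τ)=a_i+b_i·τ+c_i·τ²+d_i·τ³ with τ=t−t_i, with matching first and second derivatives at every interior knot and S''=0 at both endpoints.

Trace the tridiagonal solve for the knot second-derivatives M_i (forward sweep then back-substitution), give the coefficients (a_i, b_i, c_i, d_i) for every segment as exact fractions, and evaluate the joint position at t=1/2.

Δ: Δ0=8, Δ1=-5
row 1: diag=4, rhs=-78; c'=1/4, d'=-39/2
back: M1=-39/2
M: M0=0, M1=-39/2, M2=0
seg 0: a=-3, c=M0/2=0, d=(M1−M0)/(6·1)=-13/4, b=Δ0−h0·(2M0+M1)/6=45/4
seg 1: a=5, c=M1/2=-39/4, d=(M2−M1)/(6·1)=13/4, b=Δ1−h1·(2M1+M2)/6=3/2
t_q=1/2 → seg 0, τ=1/2; S=-3+45/4·τ+0·τ²+-13/4·τ³=71/32

  seg 0: a=-3 b=45/4 c=0 d=-13/4
  seg 1: a=5 b=3/2 c=-39/4 d=13/4
S(1/2) = 71/32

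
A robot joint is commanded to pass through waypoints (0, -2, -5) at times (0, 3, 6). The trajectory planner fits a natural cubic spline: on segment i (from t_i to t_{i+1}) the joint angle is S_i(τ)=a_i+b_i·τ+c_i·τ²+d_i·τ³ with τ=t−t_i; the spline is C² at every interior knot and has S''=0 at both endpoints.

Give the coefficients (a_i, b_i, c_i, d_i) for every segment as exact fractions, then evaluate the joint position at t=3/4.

  seg 0: a=0 b=-7/12 c=0 d=-1/108
  seg 1: a=-2 b=-5/6 c=-1/12 d=1/108
S(3/4) = -113/256

Δ: Δ0=-2/3, Δ1=-1
row 1: diag=12, rhs=-2; c'=1/4, d'=-1/6
back: M1=-1/6
M: M0=0, M1=-1/6, M2=0
seg 0: a=0, c=M0/2=0, d=(M1−M0)/(6·3)=-1/108, b=Δ0−h0·(2M0+M1)/6=-7/12
seg 1: a=-2, c=M1/2=-1/12, d=(M2−M1)/(6·3)=1/108, b=Δ1−h1·(2M1+M2)/6=-5/6
t_q=3/4 → seg 0, τ=3/4; S=0+-7/12·τ+0·τ²+-1/108·τ³=-113/256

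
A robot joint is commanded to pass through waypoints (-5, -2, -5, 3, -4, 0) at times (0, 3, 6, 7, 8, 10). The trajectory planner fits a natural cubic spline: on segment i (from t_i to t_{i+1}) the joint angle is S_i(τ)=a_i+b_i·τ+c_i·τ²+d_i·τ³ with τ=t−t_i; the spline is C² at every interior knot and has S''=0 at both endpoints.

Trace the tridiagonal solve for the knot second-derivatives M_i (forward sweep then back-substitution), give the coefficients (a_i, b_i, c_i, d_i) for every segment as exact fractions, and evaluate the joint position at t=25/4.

Δ: Δ0=1, Δ1=-1, Δ2=8, Δ3=-7, Δ4=2
row 1: diag=12, rhs=-12; c'=1/4, d'=-1
row 2: denom=8−3·1/4=29/4; d'=(54−3·-1)/(29/4)=228/29
row 3: denom=4−1·4/29=112/29; d'=(-90−1·228/29)/(112/29)=-1419/56
row 4: denom=6−1·29/112=643/112; d'=(54−1·-1419/56)/(643/112)=8886/643
back: M4=8886/643
back: M3=-1419/56−29/112·8886/643=-18594/643
back: M2=228/29−4/29·-18594/643=7620/643
back: M1=-1−1/4·7620/643=-2548/643
M: M0=0, M1=-2548/643, M2=7620/643, M3=-18594/643, M4=8886/643, M5=0
seg 0: a=-5, c=M0/2=0, d=(M1−M0)/(6·3)=-1274/5787, b=Δ0−h0·(2M0+M1)/6=1917/643
seg 1: a=-2, c=M1/2=-1274/643, d=(M2−M1)/(6·3)=5084/5787, b=Δ1−h1·(2M1+M2)/6=-1905/643
seg 2: a=-5, c=M2/2=3810/643, d=(M3−M2)/(6·1)=-4369/643, b=Δ2−h2·(2M2+M3)/6=5703/643
seg 3: a=3, c=M3/2=-9297/643, d=(M4−M3)/(6·1)=4580/643, b=Δ3−h3·(2M3+M4)/6=216/643
seg 4: a=-4, c=M4/2=4443/643, d=(M5−M4)/(6·2)=-1481/1286, b=Δ4−h4·(2M4+M5)/6=-4638/643
t_q=25/4 → seg 2, τ=1/4; S=-5+5703/643·τ+3810/643·τ²+-4369/643·τ³=-103641/41152

  seg 0: a=-5 b=1917/643 c=0 d=-1274/5787
  seg 1: a=-2 b=-1905/643 c=-1274/643 d=5084/5787
  seg 2: a=-5 b=5703/643 c=3810/643 d=-4369/643
  seg 3: a=3 b=216/643 c=-9297/643 d=4580/643
  seg 4: a=-4 b=-4638/643 c=4443/643 d=-1481/1286
S(25/4) = -103641/41152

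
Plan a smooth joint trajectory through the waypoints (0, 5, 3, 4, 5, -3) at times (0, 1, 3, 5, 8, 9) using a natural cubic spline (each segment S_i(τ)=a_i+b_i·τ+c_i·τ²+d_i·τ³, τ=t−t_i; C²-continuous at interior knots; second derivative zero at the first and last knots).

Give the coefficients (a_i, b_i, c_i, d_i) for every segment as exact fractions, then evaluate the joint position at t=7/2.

Δ: Δ0=5, Δ1=-1, Δ2=1/2, Δ3=1/3, Δ4=-8
row 1: diag=6, rhs=-36; c'=1/3, d'=-6
row 2: denom=8−2·1/3=22/3; d'=(9−2·-6)/(22/3)=63/22
row 3: denom=10−2·3/11=104/11; d'=(-1−2·63/22)/(104/11)=-37/52
row 4: denom=8−3·33/104=733/104; d'=(-50−3·-37/52)/(733/104)=-4978/733
back: M4=-4978/733
back: M3=-37/52−33/104·-4978/733=1058/733
back: M2=63/22−3/11·1058/733=3621/1466
back: M1=-6−1/3·3621/1466=-10003/1466
M: M0=0, M1=-10003/1466, M2=3621/1466, M3=1058/733, M4=-4978/733, M5=0
seg 0: a=0, c=M0/2=0, d=(M1−M0)/(6·1)=-10003/8796, b=Δ0−h0·(2M0+M1)/6=53983/8796
seg 1: a=5, c=M1/2=-10003/2932, d=(M2−M1)/(6·2)=1703/2199, b=Δ1−h1·(2M1+M2)/6=11987/4398
seg 2: a=3, c=M2/2=3621/2932, d=(M3−M2)/(6·2)=-1505/17592, b=Δ2−h2·(2M2+M3)/6=-7159/4398
seg 3: a=4, c=M3/2=529/733, d=(M4−M3)/(6·3)=-1006/2199, b=Δ3−h3·(2M3+M4)/6=5026/2199
seg 4: a=5, c=M4/2=-2489/733, d=(M5−M4)/(6·1)=2489/2199, b=Δ4−h4·(2M4+M5)/6=-12614/2199
t_q=7/2 → seg 2, τ=1/2; S=3+-7159/4398·τ+3621/2932·τ²+-1505/17592·τ³=116537/46912

  seg 0: a=0 b=53983/8796 c=0 d=-10003/8796
  seg 1: a=5 b=11987/4398 c=-10003/2932 d=1703/2199
  seg 2: a=3 b=-7159/4398 c=3621/2932 d=-1505/17592
  seg 3: a=4 b=5026/2199 c=529/733 d=-1006/2199
  seg 4: a=5 b=-12614/2199 c=-2489/733 d=2489/2199
S(7/2) = 116537/46912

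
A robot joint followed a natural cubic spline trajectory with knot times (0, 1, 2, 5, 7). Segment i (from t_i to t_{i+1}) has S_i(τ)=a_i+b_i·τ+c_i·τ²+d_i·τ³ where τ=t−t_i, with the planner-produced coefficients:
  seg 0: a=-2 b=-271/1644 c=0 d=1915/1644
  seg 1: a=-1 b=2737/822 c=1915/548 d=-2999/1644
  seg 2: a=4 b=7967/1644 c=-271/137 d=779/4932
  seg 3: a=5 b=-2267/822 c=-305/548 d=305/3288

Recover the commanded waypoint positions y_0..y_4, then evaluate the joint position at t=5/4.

y_0=-2 y_1=-1 y_2=4 y_3=5 y_4=-2
S(5/4) = 783/35072

y_0 = S_0(0) = a_0 = -2
y_1 = S_1(0) = a_1 = -1
y_2 = S_2(0) = a_2 = 4
y_3 = S_3(0) = a_3 = 5
y_4 = S_3(2) = -2
t_q=5/4 is in segment 1 (τ=1/4); S_1(τ)=783/35072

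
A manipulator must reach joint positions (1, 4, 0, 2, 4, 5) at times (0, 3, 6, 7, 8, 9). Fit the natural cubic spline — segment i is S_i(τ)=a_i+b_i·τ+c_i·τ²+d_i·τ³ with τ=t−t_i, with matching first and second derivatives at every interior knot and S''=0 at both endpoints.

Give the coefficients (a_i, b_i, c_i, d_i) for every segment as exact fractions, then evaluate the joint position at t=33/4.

Δ: Δ0=1, Δ1=-4/3, Δ2=2, Δ3=2, Δ4=1
row 1: diag=12, rhs=-14; c'=1/4, d'=-7/6
row 2: denom=8−3·1/4=29/4; d'=(20−3·-7/6)/(29/4)=94/29
row 3: denom=4−1·4/29=112/29; d'=(0−1·94/29)/(112/29)=-47/56
row 4: denom=4−1·29/112=419/112; d'=(-6−1·-47/56)/(419/112)=-578/419
back: M4=-578/419
back: M3=-47/56−29/112·-578/419=-202/419
back: M2=94/29−4/29·-202/419=1386/419
back: M1=-7/6−1/4·1386/419=-2506/1257
M: M0=0, M1=-2506/1257, M2=1386/419, M3=-202/419, M4=-578/419, M5=0
seg 0: a=1, c=M0/2=0, d=(M1−M0)/(6·3)=-1253/11313, b=Δ0−h0·(2M0+M1)/6=2510/1257
seg 1: a=4, c=M1/2=-1253/1257, d=(M2−M1)/(6·3)=3332/11313, b=Δ1−h1·(2M1+M2)/6=-1249/1257
seg 2: a=0, c=M2/2=693/419, d=(M3−M2)/(6·1)=-794/1257, b=Δ2−h2·(2M2+M3)/6=1229/1257
seg 3: a=2, c=M3/2=-101/419, d=(M4−M3)/(6·1)=-188/1257, b=Δ3−h3·(2M3+M4)/6=3005/1257
seg 4: a=4, c=M4/2=-289/419, d=(M5−M4)/(6·1)=289/1257, b=Δ4−h4·(2M4+M5)/6=1835/1257
t_q=33/4 → seg 4, τ=1/4; S=4+1835/1257·τ+-289/419·τ²+289/1257·τ³=115991/26816

  seg 0: a=1 b=2510/1257 c=0 d=-1253/11313
  seg 1: a=4 b=-1249/1257 c=-1253/1257 d=3332/11313
  seg 2: a=0 b=1229/1257 c=693/419 d=-794/1257
  seg 3: a=2 b=3005/1257 c=-101/419 d=-188/1257
  seg 4: a=4 b=1835/1257 c=-289/419 d=289/1257
S(33/4) = 115991/26816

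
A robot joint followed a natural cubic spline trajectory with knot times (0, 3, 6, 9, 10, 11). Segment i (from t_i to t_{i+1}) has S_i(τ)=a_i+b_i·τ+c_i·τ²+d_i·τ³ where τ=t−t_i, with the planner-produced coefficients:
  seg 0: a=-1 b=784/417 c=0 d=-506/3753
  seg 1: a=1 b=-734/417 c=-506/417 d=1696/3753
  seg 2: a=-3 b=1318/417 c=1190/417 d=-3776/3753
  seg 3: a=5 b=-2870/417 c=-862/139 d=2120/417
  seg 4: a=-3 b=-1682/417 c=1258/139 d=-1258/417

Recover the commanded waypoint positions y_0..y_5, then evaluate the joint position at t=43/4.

y_0 = S_0(0) = a_0 = -1
y_1 = S_1(0) = a_1 = 1
y_2 = S_2(0) = a_2 = -3
y_3 = S_3(0) = a_3 = 5
y_4 = S_4(0) = a_4 = -3
y_5 = S_4(1) = -1
t_q=43/4 is in segment 4 (τ=3/4); S_4(τ)=-9817/4448

y_0=-1 y_1=1 y_2=-3 y_3=5 y_4=-3 y_5=-1
S(43/4) = -9817/4448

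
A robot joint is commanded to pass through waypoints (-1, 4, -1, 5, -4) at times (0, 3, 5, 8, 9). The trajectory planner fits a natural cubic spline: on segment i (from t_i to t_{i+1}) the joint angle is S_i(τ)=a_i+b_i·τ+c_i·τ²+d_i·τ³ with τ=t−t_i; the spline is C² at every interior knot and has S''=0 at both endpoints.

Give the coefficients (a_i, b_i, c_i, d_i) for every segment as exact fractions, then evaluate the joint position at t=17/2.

Δ: Δ0=5/3, Δ1=-5/2, Δ2=2, Δ3=-9
row 1: diag=10, rhs=-25; c'=1/5, d'=-5/2
row 2: denom=10−2·1/5=48/5; d'=(27−2·-5/2)/(48/5)=10/3
row 3: denom=8−3·5/16=113/16; d'=(-66−3·10/3)/(113/16)=-1216/113
back: M3=-1216/113
back: M2=10/3−5/16·-1216/113=2270/339
back: M1=-5/2−1/5·2270/339=-2603/678
M: M0=0, M1=-2603/678, M2=2270/339, M3=-1216/113, M4=0
seg 0: a=-1, c=M0/2=0, d=(M1−M0)/(6·3)=-2603/12204, b=Δ0−h0·(2M0+M1)/6=1621/452
seg 1: a=4, c=M1/2=-2603/1356, d=(M2−M1)/(6·2)=2381/2712, b=Δ1−h1·(2M1+M2)/6=-491/226
seg 2: a=-1, c=M2/2=1135/339, d=(M3−M2)/(6·3)=-2959/3051, b=Δ2−h2·(2M2+M3)/6=232/339
seg 3: a=5, c=M3/2=-608/113, d=(M4−M3)/(6·1)=608/339, b=Δ3−h3·(2M3+M4)/6=-1835/339
t_q=17/2 → seg 3, τ=1/2; S=5+-1835/339·τ+-608/113·τ²+608/339·τ³=265/226

  seg 0: a=-1 b=1621/452 c=0 d=-2603/12204
  seg 1: a=4 b=-491/226 c=-2603/1356 d=2381/2712
  seg 2: a=-1 b=232/339 c=1135/339 d=-2959/3051
  seg 3: a=5 b=-1835/339 c=-608/113 d=608/339
S(17/2) = 265/226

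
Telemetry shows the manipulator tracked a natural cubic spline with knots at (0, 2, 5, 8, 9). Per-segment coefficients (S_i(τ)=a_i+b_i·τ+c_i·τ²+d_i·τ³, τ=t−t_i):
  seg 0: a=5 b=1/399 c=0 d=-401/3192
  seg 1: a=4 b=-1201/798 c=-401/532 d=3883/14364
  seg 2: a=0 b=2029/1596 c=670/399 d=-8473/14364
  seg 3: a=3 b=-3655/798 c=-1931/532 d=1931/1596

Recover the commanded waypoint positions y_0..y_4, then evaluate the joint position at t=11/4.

y_0=5 y_1=4 y_2=0 y_3=3 y_4=-4
S(11/4) = 87207/34048

y_0 = S_0(0) = a_0 = 5
y_1 = S_1(0) = a_1 = 4
y_2 = S_2(0) = a_2 = 0
y_3 = S_3(0) = a_3 = 3
y_4 = S_3(1) = -4
t_q=11/4 is in segment 1 (τ=3/4); S_1(τ)=87207/34048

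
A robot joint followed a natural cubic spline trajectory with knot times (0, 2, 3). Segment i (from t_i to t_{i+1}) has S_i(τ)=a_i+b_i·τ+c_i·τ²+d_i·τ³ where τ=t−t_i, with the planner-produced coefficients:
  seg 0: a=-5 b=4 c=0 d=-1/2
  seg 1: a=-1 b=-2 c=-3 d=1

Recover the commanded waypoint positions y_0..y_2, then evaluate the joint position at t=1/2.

y_0=-5 y_1=-1 y_2=-5
S(1/2) = -49/16

y_0 = S_0(0) = a_0 = -5
y_1 = S_1(0) = a_1 = -1
y_2 = S_1(1) = -5
t_q=1/2 is in segment 0 (τ=1/2); S_0(τ)=-49/16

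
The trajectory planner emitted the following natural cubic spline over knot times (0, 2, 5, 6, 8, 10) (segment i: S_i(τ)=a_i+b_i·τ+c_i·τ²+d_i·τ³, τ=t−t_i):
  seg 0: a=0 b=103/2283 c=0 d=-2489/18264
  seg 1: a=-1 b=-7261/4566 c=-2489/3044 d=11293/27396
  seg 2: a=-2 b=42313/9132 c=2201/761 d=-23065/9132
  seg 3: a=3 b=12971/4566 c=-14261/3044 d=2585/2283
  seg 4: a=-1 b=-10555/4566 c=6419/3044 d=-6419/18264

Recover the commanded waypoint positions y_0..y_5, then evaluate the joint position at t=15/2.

y_0=0 y_1=-1 y_2=-2 y_3=3 y_4=-1 y_5=0
S(15/2) = 6593/12176

y_0 = S_0(0) = a_0 = 0
y_1 = S_1(0) = a_1 = -1
y_2 = S_2(0) = a_2 = -2
y_3 = S_3(0) = a_3 = 3
y_4 = S_4(0) = a_4 = -1
y_5 = S_4(2) = 0
t_q=15/2 is in segment 3 (τ=3/2); S_3(τ)=6593/12176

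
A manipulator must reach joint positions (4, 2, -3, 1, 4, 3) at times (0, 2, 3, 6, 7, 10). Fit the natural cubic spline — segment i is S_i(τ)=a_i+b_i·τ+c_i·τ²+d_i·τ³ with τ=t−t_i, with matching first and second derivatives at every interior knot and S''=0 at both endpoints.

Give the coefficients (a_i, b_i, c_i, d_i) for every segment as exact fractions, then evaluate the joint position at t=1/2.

Δ: Δ0=-1, Δ1=-5, Δ2=4/3, Δ3=3, Δ4=-1/3
row 1: diag=6, rhs=-24; c'=1/6, d'=-4
row 2: denom=8−1·1/6=47/6; d'=(38−1·-4)/(47/6)=252/47
row 3: denom=8−3·18/47=322/47; d'=(10−3·252/47)/(322/47)=-143/161
row 4: denom=8−1·47/322=2529/322; d'=(-20−1·-143/161)/(2529/322)=-6154/2529
back: M4=-6154/2529
back: M3=-143/161−47/322·-6154/2529=-1348/2529
back: M2=252/47−18/47·-1348/2529=1564/281
back: M1=-4−1/6·1564/281=-4154/843
M: M0=0, M1=-4154/843, M2=1564/281, M3=-1348/2529, M4=-6154/2529, M5=0
seg 0: a=4, c=M0/2=0, d=(M1−M0)/(6·2)=-2077/5058, b=Δ0−h0·(2M0+M1)/6=1625/2529
seg 1: a=2, c=M1/2=-2077/843, d=(M2−M1)/(6·1)=4423/2529, b=Δ1−h1·(2M1+M2)/6=-10837/2529
seg 2: a=-3, c=M2/2=782/281, d=(M3−M2)/(6·3)=-7712/22761, b=Δ2−h2·(2M2+M3)/6=-10030/2529
seg 3: a=1, c=M3/2=-674/2529, d=(M4−M3)/(6·1)=-89/281, b=Δ3−h3·(2M3+M4)/6=9062/2529
seg 4: a=4, c=M4/2=-3077/2529, d=(M5−M4)/(6·3)=3077/22761, b=Δ4−h4·(2M4+M5)/6=5311/2529
t_q=1/2 → seg 0, τ=1/2; S=4+1625/2529·τ+0·τ²+-2077/5058·τ³=57593/13488

  seg 0: a=4 b=1625/2529 c=0 d=-2077/5058
  seg 1: a=2 b=-10837/2529 c=-2077/843 d=4423/2529
  seg 2: a=-3 b=-10030/2529 c=782/281 d=-7712/22761
  seg 3: a=1 b=9062/2529 c=-674/2529 d=-89/281
  seg 4: a=4 b=5311/2529 c=-3077/2529 d=3077/22761
S(1/2) = 57593/13488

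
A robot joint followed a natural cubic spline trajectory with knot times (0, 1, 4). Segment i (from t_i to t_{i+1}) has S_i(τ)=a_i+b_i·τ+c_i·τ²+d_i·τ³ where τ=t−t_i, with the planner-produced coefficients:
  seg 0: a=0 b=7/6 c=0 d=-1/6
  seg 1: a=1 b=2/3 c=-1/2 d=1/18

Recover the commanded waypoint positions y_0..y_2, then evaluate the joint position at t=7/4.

y_0=0 y_1=1 y_2=0
S(7/4) = 159/128

y_0 = S_0(0) = a_0 = 0
y_1 = S_1(0) = a_1 = 1
y_2 = S_1(3) = 0
t_q=7/4 is in segment 1 (τ=3/4); S_1(τ)=159/128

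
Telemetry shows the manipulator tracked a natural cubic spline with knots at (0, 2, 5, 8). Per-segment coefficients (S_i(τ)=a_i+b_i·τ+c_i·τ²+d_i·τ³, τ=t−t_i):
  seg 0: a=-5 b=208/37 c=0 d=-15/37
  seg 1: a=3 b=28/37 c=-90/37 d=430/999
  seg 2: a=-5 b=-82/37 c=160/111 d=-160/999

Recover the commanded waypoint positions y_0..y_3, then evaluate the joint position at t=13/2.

y_0=-5 y_1=3 y_2=-5 y_3=-3
S(13/2) = -208/37

y_0 = S_0(0) = a_0 = -5
y_1 = S_1(0) = a_1 = 3
y_2 = S_2(0) = a_2 = -5
y_3 = S_2(3) = -3
t_q=13/2 is in segment 2 (τ=3/2); S_2(τ)=-208/37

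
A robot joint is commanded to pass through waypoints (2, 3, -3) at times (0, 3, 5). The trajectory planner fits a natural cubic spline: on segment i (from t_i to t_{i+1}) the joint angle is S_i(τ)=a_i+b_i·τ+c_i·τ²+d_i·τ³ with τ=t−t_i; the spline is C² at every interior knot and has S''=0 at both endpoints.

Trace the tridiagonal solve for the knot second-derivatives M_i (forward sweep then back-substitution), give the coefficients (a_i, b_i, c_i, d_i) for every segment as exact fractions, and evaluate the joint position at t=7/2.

Δ: Δ0=1/3, Δ1=-3
row 1: diag=10, rhs=-20; c'=1/5, d'=-2
back: M1=-2
M: M0=0, M1=-2, M2=0
seg 0: a=2, c=M0/2=0, d=(M1−M0)/(6·3)=-1/9, b=Δ0−h0·(2M0+M1)/6=4/3
seg 1: a=3, c=M1/2=-1, d=(M2−M1)/(6·2)=1/6, b=Δ1−h1·(2M1+M2)/6=-5/3
t_q=7/2 → seg 1, τ=1/2; S=3+-5/3·τ+-1·τ²+1/6·τ³=31/16

  seg 0: a=2 b=4/3 c=0 d=-1/9
  seg 1: a=3 b=-5/3 c=-1 d=1/6
S(7/2) = 31/16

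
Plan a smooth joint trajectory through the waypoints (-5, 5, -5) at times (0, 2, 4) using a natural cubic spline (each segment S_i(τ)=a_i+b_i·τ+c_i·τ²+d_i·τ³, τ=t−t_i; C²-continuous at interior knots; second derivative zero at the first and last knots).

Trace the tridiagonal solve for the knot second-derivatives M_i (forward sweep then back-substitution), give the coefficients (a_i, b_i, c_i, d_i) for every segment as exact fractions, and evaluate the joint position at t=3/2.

  seg 0: a=-5 b=15/2 c=0 d=-5/8
  seg 1: a=5 b=0 c=-15/4 d=5/8
S(3/2) = 265/64

Δ: Δ0=5, Δ1=-5
row 1: diag=8, rhs=-60; c'=1/4, d'=-15/2
back: M1=-15/2
M: M0=0, M1=-15/2, M2=0
seg 0: a=-5, c=M0/2=0, d=(M1−M0)/(6·2)=-5/8, b=Δ0−h0·(2M0+M1)/6=15/2
seg 1: a=5, c=M1/2=-15/4, d=(M2−M1)/(6·2)=5/8, b=Δ1−h1·(2M1+M2)/6=0
t_q=3/2 → seg 0, τ=3/2; S=-5+15/2·τ+0·τ²+-5/8·τ³=265/64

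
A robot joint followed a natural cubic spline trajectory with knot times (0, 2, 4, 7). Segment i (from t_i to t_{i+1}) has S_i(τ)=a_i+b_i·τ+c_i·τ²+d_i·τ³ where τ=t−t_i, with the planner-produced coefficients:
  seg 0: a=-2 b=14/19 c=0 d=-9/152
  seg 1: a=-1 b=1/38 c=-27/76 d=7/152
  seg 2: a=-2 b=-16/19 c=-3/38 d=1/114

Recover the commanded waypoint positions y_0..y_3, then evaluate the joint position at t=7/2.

y_0=-2 y_1=-1 y_2=-2 y_3=-5
S(7/2) = -1951/1216

y_0 = S_0(0) = a_0 = -2
y_1 = S_1(0) = a_1 = -1
y_2 = S_2(0) = a_2 = -2
y_3 = S_2(3) = -5
t_q=7/2 is in segment 1 (τ=3/2); S_1(τ)=-1951/1216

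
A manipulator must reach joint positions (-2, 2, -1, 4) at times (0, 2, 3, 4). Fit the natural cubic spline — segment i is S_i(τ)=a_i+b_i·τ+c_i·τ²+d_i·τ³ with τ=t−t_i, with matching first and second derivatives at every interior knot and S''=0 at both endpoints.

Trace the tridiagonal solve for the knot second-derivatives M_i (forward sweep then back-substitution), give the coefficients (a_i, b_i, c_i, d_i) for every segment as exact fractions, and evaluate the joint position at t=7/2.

Δ: Δ0=2, Δ1=-3, Δ2=5
row 1: diag=6, rhs=-30; c'=1/6, d'=-5
row 2: denom=4−1·1/6=23/6; d'=(48−1·-5)/(23/6)=318/23
back: M2=318/23
back: M1=-5−1/6·318/23=-168/23
M: M0=0, M1=-168/23, M2=318/23, M3=0
seg 0: a=-2, c=M0/2=0, d=(M1−M0)/(6·2)=-14/23, b=Δ0−h0·(2M0+M1)/6=102/23
seg 1: a=2, c=M1/2=-84/23, d=(M2−M1)/(6·1)=81/23, b=Δ1−h1·(2M1+M2)/6=-66/23
seg 2: a=-1, c=M2/2=159/23, d=(M3−M2)/(6·1)=-53/23, b=Δ2−h2·(2M2+M3)/6=9/23
t_q=7/2 → seg 2, τ=1/2; S=-1+9/23·τ+159/23·τ²+-53/23·τ³=117/184

  seg 0: a=-2 b=102/23 c=0 d=-14/23
  seg 1: a=2 b=-66/23 c=-84/23 d=81/23
  seg 2: a=-1 b=9/23 c=159/23 d=-53/23
S(7/2) = 117/184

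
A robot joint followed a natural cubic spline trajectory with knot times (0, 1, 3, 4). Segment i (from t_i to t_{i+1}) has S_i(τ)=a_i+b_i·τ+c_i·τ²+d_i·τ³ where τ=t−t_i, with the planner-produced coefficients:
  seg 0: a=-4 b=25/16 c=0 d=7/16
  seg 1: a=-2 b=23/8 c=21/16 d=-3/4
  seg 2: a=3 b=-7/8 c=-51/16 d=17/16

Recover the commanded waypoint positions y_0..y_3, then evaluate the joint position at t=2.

y_0=-4 y_1=-2 y_2=3 y_3=0
S(2) = 23/16

y_0 = S_0(0) = a_0 = -4
y_1 = S_1(0) = a_1 = -2
y_2 = S_2(0) = a_2 = 3
y_3 = S_2(1) = 0
t_q=2 is in segment 1 (τ=1); S_1(τ)=23/16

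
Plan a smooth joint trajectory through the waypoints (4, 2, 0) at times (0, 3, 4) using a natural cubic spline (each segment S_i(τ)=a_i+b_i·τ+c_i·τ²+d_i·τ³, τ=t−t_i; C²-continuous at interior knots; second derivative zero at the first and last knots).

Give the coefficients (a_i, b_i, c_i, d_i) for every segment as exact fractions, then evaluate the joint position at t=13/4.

Δ: Δ0=-2/3, Δ1=-2
row 1: diag=8, rhs=-8; c'=1/8, d'=-1
back: M1=-1
M: M0=0, M1=-1, M2=0
seg 0: a=4, c=M0/2=0, d=(M1−M0)/(6·3)=-1/18, b=Δ0−h0·(2M0+M1)/6=-1/6
seg 1: a=2, c=M1/2=-1/2, d=(M2−M1)/(6·1)=1/6, b=Δ1−h1·(2M1+M2)/6=-5/3
t_q=13/4 → seg 1, τ=1/4; S=2+-5/3·τ+-1/2·τ²+1/6·τ³=199/128

  seg 0: a=4 b=-1/6 c=0 d=-1/18
  seg 1: a=2 b=-5/3 c=-1/2 d=1/6
S(13/4) = 199/128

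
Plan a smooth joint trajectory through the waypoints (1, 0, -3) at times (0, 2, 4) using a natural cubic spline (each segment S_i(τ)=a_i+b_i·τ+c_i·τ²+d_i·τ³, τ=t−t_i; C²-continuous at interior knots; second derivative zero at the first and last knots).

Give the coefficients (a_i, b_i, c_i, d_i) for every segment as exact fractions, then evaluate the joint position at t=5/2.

Δ: Δ0=-1/2, Δ1=-3/2
row 1: diag=8, rhs=-6; c'=1/4, d'=-3/4
back: M1=-3/4
M: M0=0, M1=-3/4, M2=0
seg 0: a=1, c=M0/2=0, d=(M1−M0)/(6·2)=-1/16, b=Δ0−h0·(2M0+M1)/6=-1/4
seg 1: a=0, c=M1/2=-3/8, d=(M2−M1)/(6·2)=1/16, b=Δ1−h1·(2M1+M2)/6=-1
t_q=5/2 → seg 1, τ=1/2; S=0+-1·τ+-3/8·τ²+1/16·τ³=-75/128

  seg 0: a=1 b=-1/4 c=0 d=-1/16
  seg 1: a=0 b=-1 c=-3/8 d=1/16
S(5/2) = -75/128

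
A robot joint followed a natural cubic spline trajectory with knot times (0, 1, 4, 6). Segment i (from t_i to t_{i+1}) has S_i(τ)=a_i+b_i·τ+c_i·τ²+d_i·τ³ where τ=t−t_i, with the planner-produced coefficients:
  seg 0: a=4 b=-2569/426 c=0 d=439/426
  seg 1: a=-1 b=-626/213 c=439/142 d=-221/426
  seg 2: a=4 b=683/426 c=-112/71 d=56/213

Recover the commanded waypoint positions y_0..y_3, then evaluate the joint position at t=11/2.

y_0 = S_0(0) = a_0 = 4
y_1 = S_1(0) = a_1 = -1
y_2 = S_2(0) = a_2 = 4
y_3 = S_2(2) = 3
t_q=11/2 is in segment 2 (τ=3/2); S_2(τ)=1063/284

y_0=4 y_1=-1 y_2=4 y_3=3
S(11/2) = 1063/284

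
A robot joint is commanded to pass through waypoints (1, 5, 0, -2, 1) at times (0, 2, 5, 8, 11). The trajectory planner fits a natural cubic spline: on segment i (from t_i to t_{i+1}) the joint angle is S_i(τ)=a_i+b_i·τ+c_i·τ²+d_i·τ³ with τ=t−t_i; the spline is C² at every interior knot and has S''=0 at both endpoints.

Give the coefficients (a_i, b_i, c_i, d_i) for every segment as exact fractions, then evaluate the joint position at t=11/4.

Δ: Δ0=2, Δ1=-5/3, Δ2=-2/3, Δ3=1
row 1: diag=10, rhs=-22; c'=3/10, d'=-11/5
row 2: denom=12−3·3/10=111/10; d'=(6−3·-11/5)/(111/10)=42/37
row 3: denom=12−3·10/37=414/37; d'=(10−3·42/37)/(414/37)=122/207
back: M3=122/207
back: M2=42/37−10/37·122/207=202/207
back: M1=-11/5−3/10·202/207=-172/69
M: M0=0, M1=-172/69, M2=202/207, M3=122/207, M4=0
seg 0: a=1, c=M0/2=0, d=(M1−M0)/(6·2)=-43/207, b=Δ0−h0·(2M0+M1)/6=586/207
seg 1: a=5, c=M1/2=-86/69, d=(M2−M1)/(6·3)=359/1863, b=Δ1−h1·(2M1+M2)/6=70/207
seg 2: a=0, c=M2/2=101/207, d=(M3−M2)/(6·3)=-40/1863, b=Δ2−h2·(2M2+M3)/6=-401/207
seg 3: a=-2, c=M3/2=61/207, d=(M4−M3)/(6·3)=-61/1863, b=Δ3−h3·(2M3+M4)/6=85/207
t_q=11/4 → seg 1, τ=3/4; S=5+70/207·τ+-86/69·τ²+359/1863·τ³=6821/1472

  seg 0: a=1 b=586/207 c=0 d=-43/207
  seg 1: a=5 b=70/207 c=-86/69 d=359/1863
  seg 2: a=0 b=-401/207 c=101/207 d=-40/1863
  seg 3: a=-2 b=85/207 c=61/207 d=-61/1863
S(11/4) = 6821/1472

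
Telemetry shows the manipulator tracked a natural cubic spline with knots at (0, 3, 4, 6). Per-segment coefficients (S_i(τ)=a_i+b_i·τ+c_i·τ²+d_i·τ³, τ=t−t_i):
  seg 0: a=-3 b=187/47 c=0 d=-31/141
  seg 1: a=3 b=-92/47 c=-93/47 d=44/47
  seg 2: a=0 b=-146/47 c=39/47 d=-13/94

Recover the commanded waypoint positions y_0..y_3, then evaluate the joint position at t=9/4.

y_0 = S_0(0) = a_0 = -3
y_1 = S_1(0) = a_1 = 3
y_2 = S_2(0) = a_2 = 0
y_3 = S_2(2) = -4
t_q=9/4 is in segment 0 (τ=9/4); S_0(τ)=10371/3008

y_0=-3 y_1=3 y_2=0 y_3=-4
S(9/4) = 10371/3008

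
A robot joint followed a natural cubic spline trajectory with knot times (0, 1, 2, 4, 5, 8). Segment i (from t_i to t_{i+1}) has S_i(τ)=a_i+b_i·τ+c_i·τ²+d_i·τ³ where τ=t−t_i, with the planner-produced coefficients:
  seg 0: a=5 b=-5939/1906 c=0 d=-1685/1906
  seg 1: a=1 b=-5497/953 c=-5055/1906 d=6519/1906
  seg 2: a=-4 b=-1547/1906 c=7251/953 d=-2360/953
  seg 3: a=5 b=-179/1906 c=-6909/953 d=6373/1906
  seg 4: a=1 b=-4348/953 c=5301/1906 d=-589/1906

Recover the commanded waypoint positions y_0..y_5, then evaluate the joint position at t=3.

y_0=5 y_1=1 y_2=-4 y_3=5 y_4=1 y_5=4
S(3) = 611/1906

y_0 = S_0(0) = a_0 = 5
y_1 = S_1(0) = a_1 = 1
y_2 = S_2(0) = a_2 = -4
y_3 = S_3(0) = a_3 = 5
y_4 = S_4(0) = a_4 = 1
y_5 = S_4(3) = 4
t_q=3 is in segment 2 (τ=1); S_2(τ)=611/1906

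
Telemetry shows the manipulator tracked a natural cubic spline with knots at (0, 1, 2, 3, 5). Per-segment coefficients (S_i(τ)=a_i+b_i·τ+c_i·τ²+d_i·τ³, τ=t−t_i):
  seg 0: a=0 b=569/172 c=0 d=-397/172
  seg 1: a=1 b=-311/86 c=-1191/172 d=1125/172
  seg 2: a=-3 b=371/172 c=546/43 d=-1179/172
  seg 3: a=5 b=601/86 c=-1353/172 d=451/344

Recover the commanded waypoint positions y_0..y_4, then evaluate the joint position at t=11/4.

y_0 = S_0(0) = a_0 = 0
y_1 = S_1(0) = a_1 = 1
y_2 = S_2(0) = a_2 = -3
y_3 = S_3(0) = a_3 = 5
y_4 = S_3(2) = -2
t_q=11/4 is in segment 2 (τ=3/4); S_2(τ)=31575/11008

y_0=0 y_1=1 y_2=-3 y_3=5 y_4=-2
S(11/4) = 31575/11008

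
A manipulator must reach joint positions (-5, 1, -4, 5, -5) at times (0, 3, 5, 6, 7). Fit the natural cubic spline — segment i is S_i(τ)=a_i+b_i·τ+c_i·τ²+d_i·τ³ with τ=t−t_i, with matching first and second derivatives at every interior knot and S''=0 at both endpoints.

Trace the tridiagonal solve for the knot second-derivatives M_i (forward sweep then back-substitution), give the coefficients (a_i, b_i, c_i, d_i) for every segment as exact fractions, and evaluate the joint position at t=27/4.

  seg 0: a=-5 b=2257/428 c=0 d=-467/1284
  seg 1: a=1 b=-973/214 c=-1401/428 d=1839/856
  seg 2: a=-4 b=871/107 c=1029/107 d=-937/107
  seg 3: a=5 b=118/107 c=-1782/107 d=594/107
S(27/4) = -4105/3424

Δ: Δ0=2, Δ1=-5/2, Δ2=9, Δ3=-10
row 1: diag=10, rhs=-27; c'=1/5, d'=-27/10
row 2: denom=6−2·1/5=28/5; d'=(69−2·-27/10)/(28/5)=93/7
row 3: denom=4−1·5/28=107/28; d'=(-114−1·93/7)/(107/28)=-3564/107
back: M3=-3564/107
back: M2=93/7−5/28·-3564/107=2058/107
back: M1=-27/10−1/5·2058/107=-1401/214
M: M0=0, M1=-1401/214, M2=2058/107, M3=-3564/107, M4=0
seg 0: a=-5, c=M0/2=0, d=(M1−M0)/(6·3)=-467/1284, b=Δ0−h0·(2M0+M1)/6=2257/428
seg 1: a=1, c=M1/2=-1401/428, d=(M2−M1)/(6·2)=1839/856, b=Δ1−h1·(2M1+M2)/6=-973/214
seg 2: a=-4, c=M2/2=1029/107, d=(M3−M2)/(6·1)=-937/107, b=Δ2−h2·(2M2+M3)/6=871/107
seg 3: a=5, c=M3/2=-1782/107, d=(M4−M3)/(6·1)=594/107, b=Δ3−h3·(2M3+M4)/6=118/107
t_q=27/4 → seg 3, τ=3/4; S=5+118/107·τ+-1782/107·τ²+594/107·τ³=-4105/3424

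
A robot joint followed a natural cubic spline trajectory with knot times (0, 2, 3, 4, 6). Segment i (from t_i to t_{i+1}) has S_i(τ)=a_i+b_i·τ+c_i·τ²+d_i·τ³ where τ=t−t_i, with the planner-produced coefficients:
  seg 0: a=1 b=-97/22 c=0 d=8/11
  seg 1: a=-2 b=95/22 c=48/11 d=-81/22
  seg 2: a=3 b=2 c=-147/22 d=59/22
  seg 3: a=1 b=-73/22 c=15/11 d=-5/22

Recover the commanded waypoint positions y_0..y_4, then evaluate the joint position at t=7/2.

y_0=1 y_1=-2 y_2=3 y_3=1 y_4=-2
S(7/2) = 469/176

y_0 = S_0(0) = a_0 = 1
y_1 = S_1(0) = a_1 = -2
y_2 = S_2(0) = a_2 = 3
y_3 = S_3(0) = a_3 = 1
y_4 = S_3(2) = -2
t_q=7/2 is in segment 2 (τ=1/2); S_2(τ)=469/176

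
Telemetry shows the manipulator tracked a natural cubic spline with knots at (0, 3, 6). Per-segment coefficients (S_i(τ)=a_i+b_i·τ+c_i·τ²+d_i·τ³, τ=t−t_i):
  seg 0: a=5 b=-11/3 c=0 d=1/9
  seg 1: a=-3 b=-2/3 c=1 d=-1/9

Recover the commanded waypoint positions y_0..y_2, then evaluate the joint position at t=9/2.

y_0 = S_0(0) = a_0 = 5
y_1 = S_1(0) = a_1 = -3
y_2 = S_1(3) = 1
t_q=9/2 is in segment 1 (τ=3/2); S_1(τ)=-17/8

y_0=5 y_1=-3 y_2=1
S(9/2) = -17/8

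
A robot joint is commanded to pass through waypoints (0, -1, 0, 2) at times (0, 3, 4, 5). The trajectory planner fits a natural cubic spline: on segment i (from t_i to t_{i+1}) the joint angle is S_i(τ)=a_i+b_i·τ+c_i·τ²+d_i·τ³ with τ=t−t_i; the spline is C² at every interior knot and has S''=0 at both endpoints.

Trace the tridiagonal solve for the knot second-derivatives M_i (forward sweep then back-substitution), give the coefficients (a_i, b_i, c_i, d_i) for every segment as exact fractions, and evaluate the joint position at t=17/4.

Δ: Δ0=-1/3, Δ1=1, Δ2=2
row 1: diag=8, rhs=8; c'=1/8, d'=1
row 2: denom=4−1·1/8=31/8; d'=(6−1·1)/(31/8)=40/31
back: M2=40/31
back: M1=1−1/8·40/31=26/31
M: M0=0, M1=26/31, M2=40/31, M3=0
seg 0: a=0, c=M0/2=0, d=(M1−M0)/(6·3)=13/279, b=Δ0−h0·(2M0+M1)/6=-70/93
seg 1: a=-1, c=M1/2=13/31, d=(M2−M1)/(6·1)=7/93, b=Δ1−h1·(2M1+M2)/6=47/93
seg 2: a=0, c=M2/2=20/31, d=(M3−M2)/(6·1)=-20/93, b=Δ2−h2·(2M2+M3)/6=146/93
t_q=17/4 → seg 2, τ=1/4; S=0+146/93·τ+20/31·τ²+-20/93·τ³=213/496

  seg 0: a=0 b=-70/93 c=0 d=13/279
  seg 1: a=-1 b=47/93 c=13/31 d=7/93
  seg 2: a=0 b=146/93 c=20/31 d=-20/93
S(17/4) = 213/496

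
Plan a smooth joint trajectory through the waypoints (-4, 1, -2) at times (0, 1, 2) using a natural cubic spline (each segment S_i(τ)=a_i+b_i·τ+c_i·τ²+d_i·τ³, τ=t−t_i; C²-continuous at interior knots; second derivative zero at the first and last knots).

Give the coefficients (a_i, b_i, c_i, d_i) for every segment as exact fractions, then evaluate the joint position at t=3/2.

Δ: Δ0=5, Δ1=-3
row 1: diag=4, rhs=-48; c'=1/4, d'=-12
back: M1=-12
M: M0=0, M1=-12, M2=0
seg 0: a=-4, c=M0/2=0, d=(M1−M0)/(6·1)=-2, b=Δ0−h0·(2M0+M1)/6=7
seg 1: a=1, c=M1/2=-6, d=(M2−M1)/(6·1)=2, b=Δ1−h1·(2M1+M2)/6=1
t_q=3/2 → seg 1, τ=1/2; S=1+1·τ+-6·τ²+2·τ³=1/4

  seg 0: a=-4 b=7 c=0 d=-2
  seg 1: a=1 b=1 c=-6 d=2
S(3/2) = 1/4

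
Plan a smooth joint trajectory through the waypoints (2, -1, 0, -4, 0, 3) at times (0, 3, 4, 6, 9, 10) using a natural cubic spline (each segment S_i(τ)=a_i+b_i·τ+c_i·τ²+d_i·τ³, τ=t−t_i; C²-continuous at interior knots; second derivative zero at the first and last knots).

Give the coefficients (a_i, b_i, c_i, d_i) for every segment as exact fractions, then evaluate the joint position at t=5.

  seg 0: a=2 b=-478/237 c=0 d=241/2133
  seg 1: a=-1 b=245/237 c=241/237 d=-83/79
  seg 2: a=0 b=-20/237 c=-506/237 d=93/158
  seg 3: a=-4 b=-370/237 c=331/237 d=-307/2133
  seg 4: a=0 b=695/237 c=8/79 d=-8/237
S(5) = -773/474

Δ: Δ0=-1, Δ1=1, Δ2=-2, Δ3=4/3, Δ4=3
row 1: diag=8, rhs=12; c'=1/8, d'=3/2
row 2: denom=6−1·1/8=47/8; d'=(-18−1·3/2)/(47/8)=-156/47
row 3: denom=10−2·16/47=438/47; d'=(20−2·-156/47)/(438/47)=626/219
row 4: denom=8−3·47/146=1027/146; d'=(10−3·626/219)/(1027/146)=16/79
back: M4=16/79
back: M3=626/219−47/146·16/79=662/237
back: M2=-156/47−16/47·662/237=-1012/237
back: M1=3/2−1/8·-1012/237=482/237
M: M0=0, M1=482/237, M2=-1012/237, M3=662/237, M4=16/79, M5=0
seg 0: a=2, c=M0/2=0, d=(M1−M0)/(6·3)=241/2133, b=Δ0−h0·(2M0+M1)/6=-478/237
seg 1: a=-1, c=M1/2=241/237, d=(M2−M1)/(6·1)=-83/79, b=Δ1−h1·(2M1+M2)/6=245/237
seg 2: a=0, c=M2/2=-506/237, d=(M3−M2)/(6·2)=93/158, b=Δ2−h2·(2M2+M3)/6=-20/237
seg 3: a=-4, c=M3/2=331/237, d=(M4−M3)/(6·3)=-307/2133, b=Δ3−h3·(2M3+M4)/6=-370/237
seg 4: a=0, c=M4/2=8/79, d=(M5−M4)/(6·1)=-8/237, b=Δ4−h4·(2M4+M5)/6=695/237
t_q=5 → seg 2, τ=1; S=0+-20/237·τ+-506/237·τ²+93/158·τ³=-773/474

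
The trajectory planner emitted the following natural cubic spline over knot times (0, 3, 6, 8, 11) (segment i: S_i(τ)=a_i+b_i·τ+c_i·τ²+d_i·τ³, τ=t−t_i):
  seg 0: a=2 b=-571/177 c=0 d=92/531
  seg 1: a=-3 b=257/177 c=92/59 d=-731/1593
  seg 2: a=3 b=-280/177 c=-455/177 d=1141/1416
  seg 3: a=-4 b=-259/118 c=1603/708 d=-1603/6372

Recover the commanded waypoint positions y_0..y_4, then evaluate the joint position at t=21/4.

y_0 = S_0(0) = a_0 = 2
y_1 = S_1(0) = a_1 = -3
y_2 = S_2(0) = a_2 = 3
y_3 = S_3(0) = a_3 = -4
y_4 = S_3(3) = 3
t_q=21/4 is in segment 1 (τ=9/4); S_1(τ)=11079/3776

y_0=2 y_1=-3 y_2=3 y_3=-4 y_4=3
S(21/4) = 11079/3776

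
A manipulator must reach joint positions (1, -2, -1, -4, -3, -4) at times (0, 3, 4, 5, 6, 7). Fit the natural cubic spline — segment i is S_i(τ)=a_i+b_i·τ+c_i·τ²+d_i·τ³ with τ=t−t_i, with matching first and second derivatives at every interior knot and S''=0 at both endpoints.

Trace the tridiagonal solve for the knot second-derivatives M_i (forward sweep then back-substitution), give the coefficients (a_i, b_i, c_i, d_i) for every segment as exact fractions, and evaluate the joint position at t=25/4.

  seg 0: a=1 b=-1003/433 c=0 d=190/1299
  seg 1: a=-2 b=707/433 c=570/433 d=-844/433
  seg 2: a=-1 b=-685/433 c=-1962/433 d=1348/433
  seg 3: a=-4 b=-565/433 c=2082/433 d=-1084/433
  seg 4: a=-3 b=347/433 c=-1170/433 d=390/433
S(25/4) = -40937/13856

Δ: Δ0=-1, Δ1=1, Δ2=-3, Δ3=1, Δ4=-1
row 1: diag=8, rhs=12; c'=1/8, d'=3/2
row 2: denom=4−1·1/8=31/8; d'=(-24−1·3/2)/(31/8)=-204/31
row 3: denom=4−1·8/31=116/31; d'=(24−1·-204/31)/(116/31)=237/29
row 4: denom=4−1·31/116=433/116; d'=(-12−1·237/29)/(433/116)=-2340/433
back: M4=-2340/433
back: M3=237/29−31/116·-2340/433=4164/433
back: M2=-204/31−8/31·4164/433=-3924/433
back: M1=3/2−1/8·-3924/433=1140/433
M: M0=0, M1=1140/433, M2=-3924/433, M3=4164/433, M4=-2340/433, M5=0
seg 0: a=1, c=M0/2=0, d=(M1−M0)/(6·3)=190/1299, b=Δ0−h0·(2M0+M1)/6=-1003/433
seg 1: a=-2, c=M1/2=570/433, d=(M2−M1)/(6·1)=-844/433, b=Δ1−h1·(2M1+M2)/6=707/433
seg 2: a=-1, c=M2/2=-1962/433, d=(M3−M2)/(6·1)=1348/433, b=Δ2−h2·(2M2+M3)/6=-685/433
seg 3: a=-4, c=M3/2=2082/433, d=(M4−M3)/(6·1)=-1084/433, b=Δ3−h3·(2M3+M4)/6=-565/433
seg 4: a=-3, c=M4/2=-1170/433, d=(M5−M4)/(6·1)=390/433, b=Δ4−h4·(2M4+M5)/6=347/433
t_q=25/4 → seg 4, τ=1/4; S=-3+347/433·τ+-1170/433·τ²+390/433·τ³=-40937/13856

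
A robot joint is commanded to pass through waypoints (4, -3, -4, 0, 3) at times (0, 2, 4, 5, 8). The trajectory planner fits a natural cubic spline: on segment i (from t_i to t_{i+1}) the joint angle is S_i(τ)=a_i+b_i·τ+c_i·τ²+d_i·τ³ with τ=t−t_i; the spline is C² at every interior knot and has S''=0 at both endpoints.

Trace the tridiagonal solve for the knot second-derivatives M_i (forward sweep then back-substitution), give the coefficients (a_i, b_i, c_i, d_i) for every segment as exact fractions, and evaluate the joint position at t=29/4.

Δ: Δ0=-7/2, Δ1=-1/2, Δ2=4, Δ3=1
row 1: diag=8, rhs=18; c'=1/4, d'=9/4
row 2: denom=6−2·1/4=11/2; d'=(27−2·9/4)/(11/2)=45/11
row 3: denom=8−1·2/11=86/11; d'=(-18−1·45/11)/(86/11)=-243/86
back: M3=-243/86
back: M2=45/11−2/11·-243/86=198/43
back: M1=9/4−1/4·198/43=189/172
M: M0=0, M1=189/172, M2=198/43, M3=-243/86, M4=0
seg 0: a=4, c=M0/2=0, d=(M1−M0)/(6·2)=63/688, b=Δ0−h0·(2M0+M1)/6=-665/172
seg 1: a=-3, c=M1/2=189/344, d=(M2−M1)/(6·2)=201/688, b=Δ1−h1·(2M1+M2)/6=-119/43
seg 2: a=-4, c=M2/2=99/43, d=(M3−M2)/(6·1)=-213/172, b=Δ2−h2·(2M2+M3)/6=505/172
seg 3: a=0, c=M3/2=-243/172, d=(M4−M3)/(6·3)=27/172, b=Δ3−h3·(2M3+M4)/6=329/86
t_q=29/4 → seg 3, τ=9/4; S=0+329/86·τ+-243/172·τ²+27/172·τ³=35703/11008

  seg 0: a=4 b=-665/172 c=0 d=63/688
  seg 1: a=-3 b=-119/43 c=189/344 d=201/688
  seg 2: a=-4 b=505/172 c=99/43 d=-213/172
  seg 3: a=0 b=329/86 c=-243/172 d=27/172
S(29/4) = 35703/11008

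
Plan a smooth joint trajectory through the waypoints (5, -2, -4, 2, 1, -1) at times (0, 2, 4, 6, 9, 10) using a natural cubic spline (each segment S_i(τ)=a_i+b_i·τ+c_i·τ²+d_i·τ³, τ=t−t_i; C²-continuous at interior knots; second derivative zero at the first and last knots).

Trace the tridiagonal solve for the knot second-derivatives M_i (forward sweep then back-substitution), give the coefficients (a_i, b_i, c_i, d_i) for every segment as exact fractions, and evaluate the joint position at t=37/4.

Δ: Δ0=-7/2, Δ1=-1, Δ2=3, Δ3=-1/3, Δ4=-2
row 1: diag=8, rhs=15; c'=1/4, d'=15/8
row 2: denom=8−2·1/4=15/2; d'=(24−2·15/8)/(15/2)=27/10
row 3: denom=10−2·4/15=142/15; d'=(-20−2·27/10)/(142/15)=-381/142
row 4: denom=8−3·45/142=1001/142; d'=(-10−3·-381/142)/(1001/142)=-277/1001
back: M4=-277/1001
back: M3=-381/142−45/142·-277/1001=-2598/1001
back: M2=27/10−4/15·-2598/1001=6791/2002
back: M1=15/8−1/4·6791/2002=1028/1001
M: M0=0, M1=1028/1001, M2=6791/2002, M3=-2598/1001, M4=-277/1001, M5=0
seg 0: a=5, c=M0/2=0, d=(M1−M0)/(6·2)=257/3003, b=Δ0−h0·(2M0+M1)/6=-23077/6006
seg 1: a=-2, c=M1/2=514/1001, d=(M2−M1)/(6·2)=4735/24024, b=Δ1−h1·(2M1+M2)/6=-16909/6006
seg 2: a=-4, c=M2/2=6791/4004, d=(M3−M2)/(6·2)=-11987/24024, b=Δ2−h2·(2M2+M3)/6=688/429
seg 3: a=2, c=M3/2=-1299/1001, d=(M4−M3)/(6·3)=211/1638, b=Δ3−h3·(2M3+M4)/6=1109/462
seg 4: a=1, c=M4/2=-277/2002, d=(M5−M4)/(6·1)=277/6006, b=Δ4−h4·(2M4+M5)/6=-5729/3003
t_q=37/4 → seg 4, τ=1/4; S=1+-5729/3003·τ+-277/2002·τ²+277/6006·τ³=9429/18304

  seg 0: a=5 b=-23077/6006 c=0 d=257/3003
  seg 1: a=-2 b=-16909/6006 c=514/1001 d=4735/24024
  seg 2: a=-4 b=688/429 c=6791/4004 d=-11987/24024
  seg 3: a=2 b=1109/462 c=-1299/1001 d=211/1638
  seg 4: a=1 b=-5729/3003 c=-277/2002 d=277/6006
S(37/4) = 9429/18304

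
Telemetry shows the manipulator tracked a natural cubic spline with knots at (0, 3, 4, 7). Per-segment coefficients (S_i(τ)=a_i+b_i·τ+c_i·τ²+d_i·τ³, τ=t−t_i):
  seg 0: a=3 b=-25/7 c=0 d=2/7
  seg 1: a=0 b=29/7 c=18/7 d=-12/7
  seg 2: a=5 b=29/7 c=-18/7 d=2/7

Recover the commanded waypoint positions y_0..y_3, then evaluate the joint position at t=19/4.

y_0=3 y_1=0 y_2=5 y_3=2
S(19/4) = 217/32

y_0 = S_0(0) = a_0 = 3
y_1 = S_1(0) = a_1 = 0
y_2 = S_2(0) = a_2 = 5
y_3 = S_2(3) = 2
t_q=19/4 is in segment 2 (τ=3/4); S_2(τ)=217/32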